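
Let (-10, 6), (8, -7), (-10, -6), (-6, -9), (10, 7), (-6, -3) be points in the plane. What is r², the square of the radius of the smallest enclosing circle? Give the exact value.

142.25

The farthest pair is (-10, -6)–(10, 7) with squared distance 569. The circle on this segment as diameter has centre (0, 0.5) and r² = 569/4 = 142.25.
Check (-10, 6): distance² to centre = 130.25 ≤ 142.25, so it lies inside.
All remaining points lie in this disk, and no smaller disk contains both endpoints, so this is the minimum enclosing circle.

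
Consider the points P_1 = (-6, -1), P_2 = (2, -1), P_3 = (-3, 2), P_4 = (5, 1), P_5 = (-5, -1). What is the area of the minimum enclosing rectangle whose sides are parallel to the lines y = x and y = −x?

58.5

In coordinates u = x + y, v = x − y the rectangle is axis-aligned; the map (x,y)→(u,v) scales areas by 2.
u-values: -7, 1, -1, 6, -6; range = 6 − (-7) = 13.
v-values: -5, 3, -5, 4, -4; range = 4 − (-5) = 9.
Area = (13 × 9) / 2 = 58.5.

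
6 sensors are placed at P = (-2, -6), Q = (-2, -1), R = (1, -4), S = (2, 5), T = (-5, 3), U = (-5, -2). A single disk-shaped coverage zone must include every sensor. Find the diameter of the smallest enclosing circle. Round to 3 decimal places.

11.716

By Welzl's lemma the MEC is supported by two points (diametrically opposite) or three points (on a circumcircle).
The minimum enclosing circle is determined by three boundary points: P, S, T.
Their circumcentre is (-11/46, -19/46) with r² = 36305/1058.
The farthest remaining point U is at distance² 26645/1058 ≤ 36305/1058.
Diameter = 2r = 2√(36305/1058) ≈ 11.716.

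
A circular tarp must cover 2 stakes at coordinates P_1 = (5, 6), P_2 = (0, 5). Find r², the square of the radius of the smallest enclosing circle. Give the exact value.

6.5

The smallest circle enclosing two points has them as diameter endpoints.
Centre = midpoint = (2.5, 5.5); r² = |P_1P_2|²/4 = 26/4 = 6.5.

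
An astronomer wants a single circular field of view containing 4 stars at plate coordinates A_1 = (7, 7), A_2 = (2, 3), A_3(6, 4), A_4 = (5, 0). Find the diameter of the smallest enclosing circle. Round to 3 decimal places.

7.325

The minimum enclosing circle of a finite set is fixed by two of the points (as a diameter) or three (as a circumcircle).
The minimum enclosing circle is determined by three boundary points: A_1, A_2, A_4.
Their circumcentre is (101/18, 65/18) with r² = 2173/162.
The farthest remaining point A_3 is at distance² 49/162 ≤ 2173/162.
Diameter = 2r = 2√(2173/162) ≈ 7.325.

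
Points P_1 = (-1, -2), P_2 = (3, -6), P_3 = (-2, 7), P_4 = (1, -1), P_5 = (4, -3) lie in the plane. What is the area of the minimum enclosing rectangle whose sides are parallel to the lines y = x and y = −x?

In coordinates u = x + y, v = x − y the rectangle is axis-aligned; the map (x,y)→(u,v) scales areas by 2.
u-values: -3, -3, 5, 0, 1; range = 5 − (-3) = 8.
v-values: 1, 9, -9, 2, 7; range = 9 − (-9) = 18.
Area = (8 × 18) / 2 = 72.

72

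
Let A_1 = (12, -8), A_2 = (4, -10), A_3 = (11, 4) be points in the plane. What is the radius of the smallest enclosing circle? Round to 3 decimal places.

Side lengths²: A_1A_2² = 68, A_1A_3² = 145, A_2A_3² = 245.
Since A_2A_3² = 245 ≥ 145 + 68 = 213, the angle opposite A_2A_3 is not acute, so the smallest enclosing circle has A_2A_3 as diameter.
Centre = midpoint of A_2A_3 = (7.5, -3), r² = 245/4 = 61.25.
r = √(61.25) ≈ 7.826.

7.826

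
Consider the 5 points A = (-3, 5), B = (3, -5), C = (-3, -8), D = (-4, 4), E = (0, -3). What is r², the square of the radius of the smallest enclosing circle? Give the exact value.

By Welzl's lemma the MEC is supported by two points (diametrically opposite) or three points (on a circumcircle).
The minimum enclosing circle is determined by three boundary points: A, B, C.
Their circumcentre is (-2.5, -1.5) with r² = 42.5.
The farthest remaining point D is at distance² 32.5 ≤ 42.5.

42.5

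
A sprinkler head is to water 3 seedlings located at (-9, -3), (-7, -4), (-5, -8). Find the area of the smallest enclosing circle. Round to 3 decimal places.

32.201

Call the three points A, B, C in the order given.
Side lengths²: AB² = 5, AC² = 41, BC² = 20.
Since AC² = 41 ≥ 20 + 5 = 25, the angle opposite AC is not acute, so the smallest enclosing circle has AC as diameter.
Centre = midpoint of AC = (-7, -5.5), r² = 41/4 = 10.25.
Area = π·r² = π·10.25 ≈ 32.201.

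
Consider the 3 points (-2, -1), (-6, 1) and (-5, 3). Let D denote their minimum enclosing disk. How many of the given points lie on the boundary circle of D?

Call the three points A, B, C in the order given.
Side lengths²: AB² = 20, AC² = 25, BC² = 5.
Since AC² = 25 ≥ 20 + 5 = 25, the angle opposite AC is not acute, so the smallest enclosing circle has AC as diameter.
Centre = midpoint of AC = (-3.5, 1), r² = 25/4 = 6.25.
The points at distance exactly r from the centre are (-2, -1), (-6, 1), (-5, 3) — 3 points.

3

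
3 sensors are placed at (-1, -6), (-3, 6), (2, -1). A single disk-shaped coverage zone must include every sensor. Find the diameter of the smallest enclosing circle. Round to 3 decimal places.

Call the three points A, B, C in the order given.
Side lengths²: AB² = 148, AC² = 34, BC² = 74.
Since AB² = 148 ≥ 74 + 34 = 108, the angle opposite AB is not acute, so the smallest enclosing circle has AB as diameter.
Centre = midpoint of AB = (-2, 0), r² = 148/4 = 37.
Diameter = 2r = 2√37 ≈ 12.166.

12.166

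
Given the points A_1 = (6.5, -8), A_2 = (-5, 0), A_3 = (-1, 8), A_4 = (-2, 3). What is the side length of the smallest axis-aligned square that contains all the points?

16

The bounding box has width 11.5 and height 16.
An axis-aligned square enclosing the set must have side ≥ max(width, height).
So the minimum side is max(11.5, 16) = 16.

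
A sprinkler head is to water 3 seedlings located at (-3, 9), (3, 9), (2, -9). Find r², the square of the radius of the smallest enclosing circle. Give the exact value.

113425/1296

Call the three points A, B, C in the order given.
Side lengths²: AB² = 36, AC² = 349, BC² = 325.
Since AC² = 349 < 325 + 36 = 361, the triangle is acute, so the smallest enclosing circle is the circumcircle.
Circumcentre = (0, 5/36), r² = 113425/1296.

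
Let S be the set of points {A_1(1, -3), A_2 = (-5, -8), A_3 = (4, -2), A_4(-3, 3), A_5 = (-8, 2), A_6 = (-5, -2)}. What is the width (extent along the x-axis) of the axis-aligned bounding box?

12

max x = 4, min x = -8, so width = 12.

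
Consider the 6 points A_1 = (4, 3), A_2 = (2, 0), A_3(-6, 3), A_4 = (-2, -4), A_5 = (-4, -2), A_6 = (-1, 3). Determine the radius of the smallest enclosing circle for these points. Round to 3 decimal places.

A smallest enclosing disk is always determined by at most three of the input points on its boundary.
The minimum enclosing circle is determined by three boundary points: A_1, A_3, A_4.
Their circumcentre is (-1, 17/14) with r² = 5525/196.
The farthest remaining point A_5 is at distance² 3789/196 ≤ 5525/196.
r = √(5525/196) ≈ 5.309.

5.309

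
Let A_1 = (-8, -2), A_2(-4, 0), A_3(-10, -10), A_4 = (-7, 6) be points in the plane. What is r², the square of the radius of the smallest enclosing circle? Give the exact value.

The minimum enclosing circle of a finite set is fixed by two of the points (as a diameter) or three (as a circumcircle).
The farthest pair is A_3–A_4 with squared distance 265. The circle on this segment as diameter has centre (-8.5, -2) and r² = 265/4 = 66.25.
Check A_1: distance² to centre = 0.25 ≤ 66.25, so it lies inside.
All remaining points lie in this disk, and no smaller disk contains both endpoints, so this is the minimum enclosing circle.

66.25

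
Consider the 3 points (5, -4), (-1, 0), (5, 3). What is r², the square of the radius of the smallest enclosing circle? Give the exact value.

16.25

Call the three points A, B, C in the order given.
Side lengths²: AB² = 52, AC² = 49, BC² = 45.
Since AB² = 52 < 49 + 45 = 94, the triangle is acute, so the smallest enclosing circle is the circumcircle.
Circumcentre = (3, -0.5), r² = 16.25.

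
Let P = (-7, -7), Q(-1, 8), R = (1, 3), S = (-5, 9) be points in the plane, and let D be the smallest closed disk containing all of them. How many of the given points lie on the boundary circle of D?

3

The minimum enclosing circle is determined by three boundary points: P, Q, S.
Their circumcentre is (-54/11, 19/22) with r² = 32045/484.
The farthest remaining point R is at distance² 19109/484 ≤ 32045/484.
The points at distance exactly r from the centre are P, Q, S — 3 points.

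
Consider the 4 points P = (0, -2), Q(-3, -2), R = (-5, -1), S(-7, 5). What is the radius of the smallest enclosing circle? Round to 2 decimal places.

A smallest enclosing disk is always determined by at most three of the input points on its boundary.
The farthest pair is P–S with squared distance 98. The circle on this segment as diameter has centre (-3.5, 1.5) and r² = 98/4 = 24.5.
Check Q: distance² to centre = 12.5 ≤ 24.5, so it lies inside.
All remaining points lie in this disk, and no smaller disk contains both endpoints, so this is the minimum enclosing circle.
r = √(24.5) ≈ 4.95.

4.95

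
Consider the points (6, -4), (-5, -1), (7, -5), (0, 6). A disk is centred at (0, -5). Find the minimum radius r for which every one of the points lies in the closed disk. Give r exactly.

The required radius is the distance from (0, -5) to the farthest point.
Squared distances: 37, 41, 49, 121.
Maximum is 121, attained at (0, 6).
r = √121 = 11.

11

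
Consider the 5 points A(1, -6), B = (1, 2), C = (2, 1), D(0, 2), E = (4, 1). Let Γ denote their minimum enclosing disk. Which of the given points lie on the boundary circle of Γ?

By Welzl's lemma the MEC is supported by two points (diametrically opposite) or three points (on a circumcircle).
The minimum enclosing circle is determined by three boundary points: A, D, E.
Their circumcentre is (71/62, -119/62) with r² = 32045/1922.
The farthest remaining point B is at distance² 29565/1922 ≤ 32045/1922.
The points at distance exactly r from the centre are A, D, E — 3 points.

A, D, E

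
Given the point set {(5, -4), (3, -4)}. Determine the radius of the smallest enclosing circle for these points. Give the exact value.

The smallest circle enclosing two points has them as diameter endpoints.
Centre = midpoint = (4, -4); r² = |(5, -4)−(3, -4)|²/4 = 4/4 = 1.
r = √1 = 1.

1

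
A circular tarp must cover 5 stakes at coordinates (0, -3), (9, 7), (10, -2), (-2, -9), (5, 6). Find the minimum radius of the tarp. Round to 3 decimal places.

The minimum enclosing circle of a finite set is fixed by two of the points (as a diameter) or three (as a circumcircle).
The farthest pair is (9, 7)–(-2, -9) with squared distance 377. The circle on this segment as diameter has centre (3.5, -1) and r² = 377/4 = 94.25.
Check (0, -3): distance² to centre = 16.25 ≤ 94.25, so it lies inside.
All remaining points lie in this disk, and no smaller disk contains both endpoints, so this is the minimum enclosing circle.
r = √(94.25) ≈ 9.708.

9.708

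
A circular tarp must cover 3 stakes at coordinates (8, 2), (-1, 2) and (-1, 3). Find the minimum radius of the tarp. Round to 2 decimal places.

4.53

Call the three points A, B, C in the order given.
Side lengths²: AB² = 81, AC² = 82, BC² = 1.
Since AC² = 82 ≥ 81 + 1 = 82, the angle opposite AC is not acute, so the smallest enclosing circle has AC as diameter.
Centre = midpoint of AC = (3.5, 2.5), r² = 82/4 = 20.5.
r = √(20.5) ≈ 4.53.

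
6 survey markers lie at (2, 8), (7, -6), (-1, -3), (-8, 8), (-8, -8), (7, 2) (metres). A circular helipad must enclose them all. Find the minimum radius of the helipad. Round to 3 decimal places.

A smallest enclosing disk is always determined by at most three of the input points on its boundary.
The minimum enclosing circle is determined by three boundary points: (7, -6), (-8, 8), (-8, -8).
Their circumcentre is (-43/30, 0) with r² = 96409/900.
The farthest remaining point (2, 8) is at distance² 68209/900 ≤ 96409/900.
r = √(96409/900) ≈ 10.350.

10.350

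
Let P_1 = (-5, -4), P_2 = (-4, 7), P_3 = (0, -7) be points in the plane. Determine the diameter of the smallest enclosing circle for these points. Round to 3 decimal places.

Side lengths²: P_1P_2² = 122, P_1P_3² = 34, P_2P_3² = 212.
Since P_2P_3² = 212 ≥ 122 + 34 = 156, the angle opposite P_2P_3 is not acute, so the smallest enclosing circle has P_2P_3 as diameter.
Centre = midpoint of P_2P_3 = (-2, 0), r² = 212/4 = 53.
Diameter = 2r = 2√53 ≈ 14.560.

14.560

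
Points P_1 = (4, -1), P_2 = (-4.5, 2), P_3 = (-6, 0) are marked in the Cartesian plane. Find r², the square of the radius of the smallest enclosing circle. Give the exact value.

Side lengths²: P_1P_2² = 81.25, P_1P_3² = 101, P_2P_3² = 6.25.
Since P_1P_3² = 101 ≥ 81.25 + 6.25 = 87.5, the angle opposite P_1P_3 is not acute, so the smallest enclosing circle has P_1P_3 as diameter.
Centre = midpoint of P_1P_3 = (-1, -0.5), r² = 101/4 = 25.25.

25.25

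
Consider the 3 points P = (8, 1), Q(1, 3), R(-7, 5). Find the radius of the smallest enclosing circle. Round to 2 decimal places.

Side lengths²: PQ² = 53, PR² = 241, QR² = 68.
Since PR² = 241 ≥ 68 + 53 = 121, the angle opposite PR is not acute, so the smallest enclosing circle has PR as diameter.
Centre = midpoint of PR = (0.5, 3), r² = 241/4 = 60.25.
r = √(60.25) ≈ 7.76.

7.76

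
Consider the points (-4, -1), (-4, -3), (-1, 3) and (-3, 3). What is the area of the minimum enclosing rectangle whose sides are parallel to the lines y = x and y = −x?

22.5

In coordinates u = x + y, v = x − y the rectangle is axis-aligned; the map (x,y)→(u,v) scales areas by 2.
u-values: -5, -7, 2, 0; range = 2 − (-7) = 9.
v-values: -3, -1, -4, -6; range = -1 − (-6) = 5.
Area = (9 × 5) / 2 = 22.5.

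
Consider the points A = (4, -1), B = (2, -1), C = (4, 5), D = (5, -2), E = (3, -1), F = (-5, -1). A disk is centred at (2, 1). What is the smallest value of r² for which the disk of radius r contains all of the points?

53

The required radius is the distance from (2, 1) to the farthest point.
Squared distances: 8, 4, 20, 18, 5, 53.
Maximum is 53, attained at F.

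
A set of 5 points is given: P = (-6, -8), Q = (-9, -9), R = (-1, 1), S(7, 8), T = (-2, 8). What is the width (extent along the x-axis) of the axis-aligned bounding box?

max x = 7, min x = -9, so width = 16.

16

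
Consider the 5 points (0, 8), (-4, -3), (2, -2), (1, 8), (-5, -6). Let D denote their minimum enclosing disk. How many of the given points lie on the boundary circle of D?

By Welzl's lemma the MEC is supported by two points (diametrically opposite) or three points (on a circumcircle).
The farthest pair is (1, 8)–(-5, -6) with squared distance 232. The circle on this segment as diameter has centre (-2, 1) and r² = 232/4 = 58.
Check (0, 8): distance² to centre = 53 ≤ 58, so it lies inside.
All remaining points lie in this disk, and no smaller disk contains both endpoints, so this is the minimum enclosing circle.
The points at distance exactly r from the centre are (1, 8), (-5, -6) — 2 points.

2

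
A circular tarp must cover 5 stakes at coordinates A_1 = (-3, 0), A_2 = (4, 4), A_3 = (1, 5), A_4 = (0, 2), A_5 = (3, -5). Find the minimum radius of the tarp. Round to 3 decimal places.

5.099

The minimum enclosing circle of a finite set is fixed by two of the points (as a diameter) or three (as a circumcircle).
The farthest pair is A_3–A_5 with squared distance 104. The circle on this segment as diameter has centre (2, 0) and r² = 104/4 = 26.
Check A_1: distance² to centre = 25 ≤ 26, so it lies inside.
All remaining points lie in this disk, and no smaller disk contains both endpoints, so this is the minimum enclosing circle.
r = √26 ≈ 5.099.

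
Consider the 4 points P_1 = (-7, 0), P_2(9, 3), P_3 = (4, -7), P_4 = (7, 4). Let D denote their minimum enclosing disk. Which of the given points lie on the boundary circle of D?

A smallest enclosing disk is always determined by at most three of the input points on its boundary.
The minimum enclosing circle is determined by three boundary points: P_1, P_2, P_3.
Their circumcentre is (67/58, 39/58) with r² = 112625/1682.
The farthest remaining point P_4 is at distance² 76085/1682 ≤ 112625/1682.
The points at distance exactly r from the centre are P_1, P_2, P_3 — 3 points.

P_1, P_2, P_3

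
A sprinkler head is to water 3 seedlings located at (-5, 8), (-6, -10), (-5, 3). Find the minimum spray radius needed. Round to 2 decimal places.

Call the three points A, B, C in the order given.
Side lengths²: AB² = 325, AC² = 25, BC² = 170.
Since AB² = 325 ≥ 170 + 25 = 195, the angle opposite AB is not acute, so the smallest enclosing circle has AB as diameter.
Centre = midpoint of AB = (-5.5, -1), r² = 325/4 = 81.25.
r = √(81.25) ≈ 9.01.

9.01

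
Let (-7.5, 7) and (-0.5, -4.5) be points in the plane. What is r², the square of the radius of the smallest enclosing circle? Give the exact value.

The smallest circle enclosing two points has them as diameter endpoints.
Centre = midpoint = (-4, 1.25); r² = |(-7.5, 7)−(-0.5, -4.5)|²/4 = 181.25/4 = 45.3125.

45.3125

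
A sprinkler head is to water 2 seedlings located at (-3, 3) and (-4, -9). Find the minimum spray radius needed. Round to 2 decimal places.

6.02

The smallest circle enclosing two points has them as diameter endpoints.
Centre = midpoint = (-3.5, -3); r² = |(-3, 3)−(-4, -9)|²/4 = 145/4 = 36.25.
r = √(36.25) ≈ 6.02.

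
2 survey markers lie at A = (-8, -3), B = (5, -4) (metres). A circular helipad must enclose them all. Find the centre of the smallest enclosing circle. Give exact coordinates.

(-1.5, -3.5)

The smallest circle enclosing two points has them as diameter endpoints.
Centre = midpoint = (-1.5, -3.5); r² = |AB|²/4 = 170/4 = 42.5.
Centre = (-1.5, -3.5).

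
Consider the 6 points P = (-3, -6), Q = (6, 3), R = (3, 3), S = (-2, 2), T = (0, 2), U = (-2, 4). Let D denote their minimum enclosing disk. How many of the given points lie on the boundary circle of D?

3

By Welzl's lemma the MEC is supported by two points (diametrically opposite) or three points (on a circumcircle).
The minimum enclosing circle is determined by three boundary points: P, Q, U.
Their circumcentre is (25/18, -25/18) with r² = 6565/162.
The farthest remaining point S is at distance² 3721/162 ≤ 6565/162.
The points at distance exactly r from the centre are P, Q, U — 3 points.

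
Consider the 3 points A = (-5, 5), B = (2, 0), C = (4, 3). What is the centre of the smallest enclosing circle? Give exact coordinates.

(-33/62, 239/62)

Side lengths²: AB² = 74, AC² = 85, BC² = 13.
Since AC² = 85 < 74 + 13 = 87, the triangle is acute, so the smallest enclosing circle is the circumcircle.
Circumcentre = (-33/62, 239/62), r² = 40885/1922.
Centre = (-33/62, 239/62).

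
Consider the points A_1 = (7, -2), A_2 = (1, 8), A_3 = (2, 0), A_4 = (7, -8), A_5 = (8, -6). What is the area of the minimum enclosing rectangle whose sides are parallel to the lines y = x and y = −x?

110

In coordinates u = x + y, v = x − y the rectangle is axis-aligned; the map (x,y)→(u,v) scales areas by 2.
u-values: 5, 9, 2, -1, 2; range = 9 − (-1) = 10.
v-values: 9, -7, 2, 15, 14; range = 15 − (-7) = 22.
Area = (10 × 22) / 2 = 110.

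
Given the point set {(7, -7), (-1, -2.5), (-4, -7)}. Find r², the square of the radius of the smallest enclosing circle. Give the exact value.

Call the three points A, B, C in the order given.
Side lengths²: AB² = 84.25, AC² = 121, BC² = 29.25.
Since AC² = 121 ≥ 84.25 + 29.25 = 113.5, the angle opposite AC is not acute, so the smallest enclosing circle has AC as diameter.
Centre = midpoint of AC = (1.5, -7), r² = 121/4 = 30.25.

30.25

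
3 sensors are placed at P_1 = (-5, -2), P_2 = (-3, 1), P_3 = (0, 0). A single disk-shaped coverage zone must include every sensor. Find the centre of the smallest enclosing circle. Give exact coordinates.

Side lengths²: P_1P_2² = 13, P_1P_3² = 29, P_2P_3² = 10.
Since P_1P_3² = 29 ≥ 13 + 10 = 23, the angle opposite P_1P_3 is not acute, so the smallest enclosing circle has P_1P_3 as diameter.
Centre = midpoint of P_1P_3 = (-2.5, -1), r² = 29/4 = 7.25.
Centre = (-2.5, -1).

(-2.5, -1)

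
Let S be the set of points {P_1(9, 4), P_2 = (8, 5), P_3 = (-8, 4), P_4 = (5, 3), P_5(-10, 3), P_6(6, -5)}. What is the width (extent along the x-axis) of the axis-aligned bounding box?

19

max x = 9, min x = -10, so width = 19.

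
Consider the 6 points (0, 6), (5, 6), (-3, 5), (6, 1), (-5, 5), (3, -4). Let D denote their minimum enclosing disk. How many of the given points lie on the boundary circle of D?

The minimum enclosing circle of a finite set is fixed by two of the points (as a diameter) or three (as a circumcircle).
The minimum enclosing circle is determined by three boundary points: (5, 6), (-5, 5), (3, -4).
Their circumcentre is (37/98, 169/98) with r² = 190385/4802.
The farthest remaining point (6, 1) is at distance² 154321/4802 ≤ 190385/4802.
The points at distance exactly r from the centre are (5, 6), (-5, 5), (3, -4) — 3 points.

3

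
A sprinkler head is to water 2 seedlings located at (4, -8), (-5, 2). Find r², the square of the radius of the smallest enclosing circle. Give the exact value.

45.25

The smallest circle enclosing two points has them as diameter endpoints.
Centre = midpoint = (-0.5, -3); r² = |(4, -8)−(-5, 2)|²/4 = 181/4 = 45.25.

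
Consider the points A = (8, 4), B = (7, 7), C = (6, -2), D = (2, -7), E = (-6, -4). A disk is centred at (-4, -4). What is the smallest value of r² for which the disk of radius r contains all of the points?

242

The required radius is the distance from (-4, -4) to the farthest point.
Squared distances: 208, 242, 104, 45, 4.
Maximum is 242, attained at B.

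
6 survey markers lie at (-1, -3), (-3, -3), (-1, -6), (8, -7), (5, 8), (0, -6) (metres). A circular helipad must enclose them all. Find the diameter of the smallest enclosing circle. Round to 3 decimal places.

15.984

By Welzl's lemma the MEC is supported by two points (diametrically opposite) or three points (on a circumcircle).
The minimum enclosing circle is determined by three boundary points: (-1, -6), (8, -7), (5, 8).
Their circumcentre is (93/22, 1/22) with r² = 15457/242.
The farthest remaining point (-3, -3) is at distance² 14885/242 ≤ 15457/242.
Diameter = 2r = 2√(15457/242) ≈ 15.984.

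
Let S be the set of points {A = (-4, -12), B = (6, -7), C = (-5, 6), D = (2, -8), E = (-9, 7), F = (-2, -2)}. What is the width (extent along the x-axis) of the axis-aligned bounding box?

15

max x = 6, min x = -9, so width = 15.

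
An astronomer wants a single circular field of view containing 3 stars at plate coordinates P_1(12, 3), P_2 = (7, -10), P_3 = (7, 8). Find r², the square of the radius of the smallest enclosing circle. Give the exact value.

Side lengths²: P_1P_2² = 194, P_1P_3² = 50, P_2P_3² = 324.
Since P_2P_3² = 324 ≥ 194 + 50 = 244, the angle opposite P_2P_3 is not acute, so the smallest enclosing circle has P_2P_3 as diameter.
Centre = midpoint of P_2P_3 = (7, -1), r² = 324/4 = 81.

81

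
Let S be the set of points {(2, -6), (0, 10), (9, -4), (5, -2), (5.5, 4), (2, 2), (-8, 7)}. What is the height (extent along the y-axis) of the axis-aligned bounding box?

16

max y = 10, min y = -6, so height = 16.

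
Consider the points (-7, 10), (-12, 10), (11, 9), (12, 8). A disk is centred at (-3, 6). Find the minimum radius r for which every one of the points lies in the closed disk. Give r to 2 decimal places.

15.13

The required radius is the distance from (-3, 6) to the farthest point.
Squared distances: 32, 97, 205, 229.
Maximum is 229, attained at (12, 8).
r = √229 ≈ 15.13.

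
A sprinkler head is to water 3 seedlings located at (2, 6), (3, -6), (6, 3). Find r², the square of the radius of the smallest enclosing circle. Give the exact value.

Call the three points A, B, C in the order given.
Side lengths²: AB² = 145, AC² = 25, BC² = 90.
Since AB² = 145 ≥ 90 + 25 = 115, the angle opposite AB is not acute, so the smallest enclosing circle has AB as diameter.
Centre = midpoint of AB = (2.5, 0), r² = 145/4 = 36.25.

36.25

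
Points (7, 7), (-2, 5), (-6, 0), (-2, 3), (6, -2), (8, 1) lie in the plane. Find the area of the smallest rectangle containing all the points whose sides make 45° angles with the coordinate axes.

150

In coordinates u = x + y, v = x − y the rectangle is axis-aligned; the map (x,y)→(u,v) scales areas by 2.
u-values: 14, 3, -6, 1, 4, 9; range = 14 − (-6) = 20.
v-values: 0, -7, -6, -5, 8, 7; range = 8 − (-7) = 15.
Area = (20 × 15) / 2 = 150.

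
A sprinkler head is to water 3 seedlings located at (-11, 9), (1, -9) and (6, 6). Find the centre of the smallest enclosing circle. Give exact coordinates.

(-11/3, 8/9)

Call the three points A, B, C in the order given.
Side lengths²: AB² = 468, AC² = 298, BC² = 250.
Since AB² = 468 < 298 + 250 = 548, the triangle is acute, so the smallest enclosing circle is the circumcircle.
Circumcentre = (-11/3, 8/9), r² = 9685/81.
Centre = (-11/3, 8/9).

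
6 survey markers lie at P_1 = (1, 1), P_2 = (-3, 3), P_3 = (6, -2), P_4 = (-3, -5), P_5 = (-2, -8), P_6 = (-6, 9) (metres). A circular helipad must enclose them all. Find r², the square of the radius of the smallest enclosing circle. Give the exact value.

By Welzl's lemma the MEC is supported by two points (diametrically opposite) or three points (on a circumcircle).
The minimum enclosing circle is determined by three boundary points: P_3, P_5, P_6.
Their circumcentre is (-2.40625, 0.875) with r² = 78.9306640625.
The farthest remaining point P_4 is at distance² 34.8681640625 ≤ 78.9306640625.

78.9306640625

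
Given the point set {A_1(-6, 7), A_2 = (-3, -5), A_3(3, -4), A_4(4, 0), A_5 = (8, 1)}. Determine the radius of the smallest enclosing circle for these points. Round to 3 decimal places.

7.869

The minimum enclosing circle is determined by three boundary points: A_1, A_2, A_5.
Their circumcentre is (0.22, 2.18) with r² = 61.9208.
The farthest remaining point A_3 is at distance² 45.9208 ≤ 61.9208.
r = √(61.9208) ≈ 7.869.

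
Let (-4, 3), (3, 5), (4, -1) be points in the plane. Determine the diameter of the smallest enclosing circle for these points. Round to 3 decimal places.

9.002

Call the three points A, B, C in the order given.
Side lengths²: AB² = 53, AC² = 80, BC² = 37.
Since AC² = 80 < 53 + 37 = 90, the triangle is acute, so the smallest enclosing circle is the circumcircle.
Circumcentre = (5/22, 16/11), r² = 9805/484.
Diameter = 2r = 2√(9805/484) ≈ 9.002.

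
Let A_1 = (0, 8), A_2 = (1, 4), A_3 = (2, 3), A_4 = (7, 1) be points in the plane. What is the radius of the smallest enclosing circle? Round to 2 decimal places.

4.95

The minimum enclosing circle of a finite set is fixed by two of the points (as a diameter) or three (as a circumcircle).
The farthest pair is A_1–A_4 with squared distance 98. The circle on this segment as diameter has centre (3.5, 4.5) and r² = 98/4 = 24.5.
Check A_2: distance² to centre = 6.5 ≤ 24.5, so it lies inside.
All remaining points lie in this disk, and no smaller disk contains both endpoints, so this is the minimum enclosing circle.
r = √(24.5) ≈ 4.95.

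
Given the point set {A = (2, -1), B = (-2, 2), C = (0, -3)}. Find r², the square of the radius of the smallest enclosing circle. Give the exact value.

Side lengths²: AB² = 25, AC² = 8, BC² = 29.
Since BC² = 29 < 25 + 8 = 33, the triangle is acute, so the smallest enclosing circle is the circumcircle.
Circumcentre = (-9/14, -5/14), r² = 725/98.

725/98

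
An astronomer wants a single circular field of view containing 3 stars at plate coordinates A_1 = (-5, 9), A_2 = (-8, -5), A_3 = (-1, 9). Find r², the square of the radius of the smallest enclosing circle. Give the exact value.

Side lengths²: A_1A_2² = 205, A_1A_3² = 16, A_2A_3² = 245.
Since A_2A_3² = 245 ≥ 205 + 16 = 221, the angle opposite A_2A_3 is not acute, so the smallest enclosing circle has A_2A_3 as diameter.
Centre = midpoint of A_2A_3 = (-4.5, 2), r² = 245/4 = 61.25.

61.25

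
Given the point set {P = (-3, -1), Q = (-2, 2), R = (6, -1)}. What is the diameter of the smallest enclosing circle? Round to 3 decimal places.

Side lengths²: PQ² = 10, PR² = 81, QR² = 73.
Since PR² = 81 < 73 + 10 = 83, the triangle is acute, so the smallest enclosing circle is the circumcircle.
Circumcentre = (1.5, -5/6), r² = 365/18.
Diameter = 2r = 2√(365/18) ≈ 9.006.

9.006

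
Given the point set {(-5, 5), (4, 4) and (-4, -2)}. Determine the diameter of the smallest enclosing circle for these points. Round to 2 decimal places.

10.33

Call the three points A, B, C in the order given.
Side lengths²: AB² = 82, AC² = 50, BC² = 100.
Since BC² = 100 < 82 + 50 = 132, the triangle is acute, so the smallest enclosing circle is the circumcircle.
Circumcentre = (-24/31, 63/31), r² = 25625/961.
Diameter = 2r = 2√(25625/961) ≈ 10.33.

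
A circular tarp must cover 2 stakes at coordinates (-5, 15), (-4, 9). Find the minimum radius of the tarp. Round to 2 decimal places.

The smallest circle enclosing two points has them as diameter endpoints.
Centre = midpoint = (-4.5, 12); r² = |(-5, 15)−(-4, 9)|²/4 = 37/4 = 9.25.
r = √(9.25) ≈ 3.04.

3.04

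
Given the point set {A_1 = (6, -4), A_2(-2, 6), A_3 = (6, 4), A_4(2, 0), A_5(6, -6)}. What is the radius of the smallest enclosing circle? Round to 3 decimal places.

7.211

A smallest enclosing disk is always determined by at most three of the input points on its boundary.
The farthest pair is A_2–A_5 with squared distance 208. The circle on this segment as diameter has centre (2, 0) and r² = 208/4 = 52.
Check A_1: distance² to centre = 32 ≤ 52, so it lies inside.
All remaining points lie in this disk, and no smaller disk contains both endpoints, so this is the minimum enclosing circle.
r = √52 ≈ 7.211.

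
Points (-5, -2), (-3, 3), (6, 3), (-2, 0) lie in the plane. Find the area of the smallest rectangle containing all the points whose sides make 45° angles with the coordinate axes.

In coordinates u = x + y, v = x − y the rectangle is axis-aligned; the map (x,y)→(u,v) scales areas by 2.
u-values: -7, 0, 9, -2; range = 9 − (-7) = 16.
v-values: -3, -6, 3, -2; range = 3 − (-6) = 9.
Area = (16 × 9) / 2 = 72.

72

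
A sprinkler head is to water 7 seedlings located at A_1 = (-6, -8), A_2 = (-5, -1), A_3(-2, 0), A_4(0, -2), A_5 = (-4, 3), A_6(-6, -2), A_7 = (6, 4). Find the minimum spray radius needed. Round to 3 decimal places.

8.485

The minimum enclosing circle of a finite set is fixed by two of the points (as a diameter) or three (as a circumcircle).
The farthest pair is A_1–A_7 with squared distance 288. The circle on this segment as diameter has centre (0, -2) and r² = 288/4 = 72.
Check A_2: distance² to centre = 26 ≤ 72, so it lies inside.
All remaining points lie in this disk, and no smaller disk contains both endpoints, so this is the minimum enclosing circle.
r = √72 ≈ 8.485.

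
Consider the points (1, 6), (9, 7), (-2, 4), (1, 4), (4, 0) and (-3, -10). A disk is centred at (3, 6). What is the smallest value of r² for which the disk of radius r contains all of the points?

292

The required radius is the distance from (3, 6) to the farthest point.
Squared distances: 4, 37, 29, 8, 37, 292.
Maximum is 292, attained at (-3, -10).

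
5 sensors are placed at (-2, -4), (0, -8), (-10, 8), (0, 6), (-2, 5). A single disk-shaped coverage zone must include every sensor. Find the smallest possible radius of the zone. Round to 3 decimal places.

9.434

By Welzl's lemma the MEC is supported by two points (diametrically opposite) or three points (on a circumcircle).
The farthest pair is (0, -8)–(-10, 8) with squared distance 356. The circle on this segment as diameter has centre (-5, 0) and r² = 356/4 = 89.
Check (-2, -4): distance² to centre = 25 ≤ 89, so it lies inside.
All remaining points lie in this disk, and no smaller disk contains both endpoints, so this is the minimum enclosing circle.
r = √89 ≈ 9.434.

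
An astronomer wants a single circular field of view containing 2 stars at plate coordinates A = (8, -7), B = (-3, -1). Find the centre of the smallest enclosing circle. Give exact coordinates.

The smallest circle enclosing two points has them as diameter endpoints.
Centre = midpoint = (2.5, -4); r² = |AB|²/4 = 157/4 = 39.25.
Centre = (2.5, -4).

(2.5, -4)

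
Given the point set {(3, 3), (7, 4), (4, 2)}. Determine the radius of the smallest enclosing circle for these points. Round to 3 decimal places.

Call the three points A, B, C in the order given.
Side lengths²: AB² = 17, AC² = 2, BC² = 13.
Since AB² = 17 ≥ 13 + 2 = 15, the angle opposite AB is not acute, so the smallest enclosing circle has AB as diameter.
Centre = midpoint of AB = (5, 3.5), r² = 17/4 = 4.25.
r = √(4.25) ≈ 2.062.

2.062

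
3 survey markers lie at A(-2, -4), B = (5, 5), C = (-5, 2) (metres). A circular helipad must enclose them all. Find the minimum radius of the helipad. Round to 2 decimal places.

Side lengths²: AB² = 130, AC² = 45, BC² = 109.
Since AB² = 130 < 109 + 45 = 154, the triangle is acute, so the smallest enclosing circle is the circumcircle.
Circumcentre = (33/46, 51/46), r² = 35425/1058.
r = √(35425/1058) ≈ 5.79.

5.79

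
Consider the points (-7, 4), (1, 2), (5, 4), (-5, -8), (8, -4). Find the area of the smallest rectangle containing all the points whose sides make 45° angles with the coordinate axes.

In coordinates u = x + y, v = x − y the rectangle is axis-aligned; the map (x,y)→(u,v) scales areas by 2.
u-values: -3, 3, 9, -13, 4; range = 9 − (-13) = 22.
v-values: -11, -1, 1, 3, 12; range = 12 − (-11) = 23.
Area = (22 × 23) / 2 = 253.

253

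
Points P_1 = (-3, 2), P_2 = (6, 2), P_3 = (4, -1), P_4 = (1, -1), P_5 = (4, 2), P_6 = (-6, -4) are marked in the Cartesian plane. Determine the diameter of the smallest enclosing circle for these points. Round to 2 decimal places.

The farthest pair is P_2–P_6 with squared distance 180. The circle on this segment as diameter has centre (0, -1) and r² = 180/4 = 45.
Check P_1: distance² to centre = 18 ≤ 45, so it lies inside.
All remaining points lie in this disk, and no smaller disk contains both endpoints, so this is the minimum enclosing circle.
Diameter = 2r = 2√45 ≈ 13.42.

13.42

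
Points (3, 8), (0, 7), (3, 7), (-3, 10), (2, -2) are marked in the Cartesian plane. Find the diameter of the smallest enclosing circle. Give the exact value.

13

A smallest enclosing disk is always determined by at most three of the input points on its boundary.
The farthest pair is (-3, 10)–(2, -2) with squared distance 169. The circle on this segment as diameter has centre (-0.5, 4) and r² = 169/4 = 42.25.
Check (3, 8): distance² to centre = 28.25 ≤ 42.25, so it lies inside.
All remaining points lie in this disk, and no smaller disk contains both endpoints, so this is the minimum enclosing circle.
Diameter = 2r = 2√(42.25) = 13.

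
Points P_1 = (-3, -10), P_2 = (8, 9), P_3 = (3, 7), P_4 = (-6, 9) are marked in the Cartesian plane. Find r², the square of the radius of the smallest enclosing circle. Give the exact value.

By Welzl's lemma the MEC is supported by two points (diametrically opposite) or three points (on a circumcircle).
The minimum enclosing circle is determined by three boundary points: P_1, P_2, P_4.
Their circumcentre is (1, 7/19) with r² = 44585/361.
The farthest remaining point P_3 is at distance² 17320/361 ≤ 44585/361.

44585/361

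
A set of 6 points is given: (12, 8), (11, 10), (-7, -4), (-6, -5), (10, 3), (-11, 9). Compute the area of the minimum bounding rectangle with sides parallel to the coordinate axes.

345

x ranges over [-11, 12], width 23.
y ranges over [-5, 10], height 15.
Area = 23 × 15 = 345.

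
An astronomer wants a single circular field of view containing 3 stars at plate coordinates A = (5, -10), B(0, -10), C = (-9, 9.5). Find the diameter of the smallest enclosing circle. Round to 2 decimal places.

Side lengths²: AB² = 25, AC² = 576.25, BC² = 461.25.
Since AC² = 576.25 ≥ 461.25 + 25 = 486.25, the angle opposite AC is not acute, so the smallest enclosing circle has AC as diameter.
Centre = midpoint of AC = (-2, -0.25), r² = 576.25/4 = 144.0625.
Diameter = 2r = 2√(144.0625) ≈ 24.01.

24.01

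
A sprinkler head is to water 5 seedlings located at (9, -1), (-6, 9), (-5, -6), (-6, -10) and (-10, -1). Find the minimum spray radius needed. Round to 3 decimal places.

10.512

The minimum enclosing circle of a finite set is fixed by two of the points (as a diameter) or three (as a circumcircle).
The minimum enclosing circle is determined by three boundary points: (9, -1), (-6, 9), (-6, -10).
Their circumcentre is (-1.5, -0.5) with r² = 110.5.
The farthest remaining point (-10, -1) is at distance² 72.5 ≤ 110.5.
r = √(110.5) ≈ 10.512.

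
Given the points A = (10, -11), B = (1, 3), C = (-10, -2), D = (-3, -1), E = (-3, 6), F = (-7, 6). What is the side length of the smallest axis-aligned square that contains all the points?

20

The bounding box has width 20 and height 17.
An axis-aligned square enclosing the set must have side ≥ max(width, height).
So the minimum side is max(20, 17) = 20.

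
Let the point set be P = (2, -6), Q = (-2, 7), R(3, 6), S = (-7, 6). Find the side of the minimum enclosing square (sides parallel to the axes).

The bounding box has width 10 and height 13.
An axis-aligned square enclosing the set must have side ≥ max(width, height).
So the minimum side is max(10, 13) = 13.

13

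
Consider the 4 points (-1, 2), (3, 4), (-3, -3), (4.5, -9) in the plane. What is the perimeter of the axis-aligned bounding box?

41

Width = max x − min x = 4.5 − (-3) = 7.5.
Height = max y − min y = 4 − (-9) = 13.
Perimeter = 2(7.5 + 13) = 41.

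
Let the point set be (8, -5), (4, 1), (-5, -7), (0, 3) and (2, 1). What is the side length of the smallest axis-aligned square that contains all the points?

13

The bounding box has width 13 and height 10.
An axis-aligned square enclosing the set must have side ≥ max(width, height).
So the minimum side is max(13, 10) = 13.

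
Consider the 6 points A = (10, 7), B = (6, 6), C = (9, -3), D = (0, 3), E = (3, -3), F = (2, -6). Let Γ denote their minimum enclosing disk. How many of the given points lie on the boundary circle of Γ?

By Welzl's lemma the MEC is supported by two points (diametrically opposite) or three points (on a circumcircle).
The farthest pair is A–F with squared distance 233. The circle on this segment as diameter has centre (6, 0.5) and r² = 233/4 = 58.25.
Check B: distance² to centre = 30.25 ≤ 58.25, so it lies inside.
All remaining points lie in this disk, and no smaller disk contains both endpoints, so this is the minimum enclosing circle.
The points at distance exactly r from the centre are A, F — 2 points.

2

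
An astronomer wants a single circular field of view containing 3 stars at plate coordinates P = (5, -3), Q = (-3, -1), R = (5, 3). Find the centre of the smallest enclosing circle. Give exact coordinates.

(1.5, 0)

Side lengths²: PQ² = 68, PR² = 36, QR² = 80.
Since QR² = 80 < 68 + 36 = 104, the triangle is acute, so the smallest enclosing circle is the circumcircle.
Circumcentre = (1.5, 0), r² = 21.25.
Centre = (1.5, 0).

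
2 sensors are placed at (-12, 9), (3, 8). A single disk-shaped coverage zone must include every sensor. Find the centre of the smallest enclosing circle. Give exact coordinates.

The smallest circle enclosing two points has them as diameter endpoints.
Centre = midpoint = (-4.5, 8.5); r² = |(-12, 9)−(3, 8)|²/4 = 226/4 = 56.5.
Centre = (-4.5, 8.5).

(-4.5, 8.5)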